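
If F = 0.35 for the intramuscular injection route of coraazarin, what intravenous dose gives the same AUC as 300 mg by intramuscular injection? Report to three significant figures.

Systemic exposure from an extravascular dose = F × D_ev, so the equivalent IV dose is F × D_ev.
D_iv = F × D_ev = 0.35 × 300 = 105 mg

D_iv = 105 mg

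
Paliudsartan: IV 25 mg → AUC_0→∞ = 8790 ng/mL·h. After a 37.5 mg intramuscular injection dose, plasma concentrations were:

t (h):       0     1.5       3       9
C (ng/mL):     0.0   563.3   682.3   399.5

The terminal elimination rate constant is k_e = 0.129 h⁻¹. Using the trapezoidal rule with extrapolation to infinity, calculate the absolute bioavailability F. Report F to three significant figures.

Trapezoidal AUC_0→9 (intramuscular injection):
  [0→1.5]: (0.0+563.3)/2 × 1.5 = 422.475
  [1.5→3]: (563.3+682.3)/2 × 1.5 = 934.2
  [3→9]: (682.3+399.5)/2 × 6 = 3245.4
  Sum = 4602.075 ng/mL·h
Tail: C_last/k_e = 399.5/0.129 = 3096.899
AUC_0→∞ (intramuscular injection) = 4602.075 + 3096.899 = 7698.974 ng/mL·h
F = (AUC_ev/D_ev)/(AUC_iv/D_iv) = (7698.974/37.5)/(8790/25) = 205.306/351.6 = 0.5839

F = 0.584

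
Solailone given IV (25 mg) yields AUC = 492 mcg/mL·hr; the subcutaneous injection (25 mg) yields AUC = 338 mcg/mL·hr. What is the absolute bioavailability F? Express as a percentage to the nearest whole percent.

F = 69%

F = (AUC_ev / D_ev) / (AUC_iv / D_iv)
  = (338/25) / (492/25)
  = 13.52 / 19.68 = 0.6870
  = 68.70%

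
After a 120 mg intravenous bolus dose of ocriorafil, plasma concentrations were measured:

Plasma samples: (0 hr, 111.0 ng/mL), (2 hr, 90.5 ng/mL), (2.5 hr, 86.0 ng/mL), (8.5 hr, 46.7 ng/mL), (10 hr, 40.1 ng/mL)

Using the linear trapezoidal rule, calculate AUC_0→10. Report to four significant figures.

AUC = 708.8 ng/mL·hr

Trapezoidal AUC_0→10:
  [0→2]: (111.0+90.5)/2 × 2 = 201.5
  [2→2.5]: (90.5+86.0)/2 × 0.5 = 44.125
  [2.5→8.5]: (86.0+46.7)/2 × 6 = 398.1
  [8.5→10]: (46.7+40.1)/2 × 1.5 = 65.1
  Sum = 708.825 ng/mL·hr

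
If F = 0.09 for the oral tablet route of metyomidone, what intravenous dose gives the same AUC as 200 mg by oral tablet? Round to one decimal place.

Systemic exposure from an extravascular dose = F × D_ev, so the equivalent IV dose is F × D_ev.
D_iv = F × D_ev = 0.09 × 200 = 18 mg

D_iv = 18.0 mg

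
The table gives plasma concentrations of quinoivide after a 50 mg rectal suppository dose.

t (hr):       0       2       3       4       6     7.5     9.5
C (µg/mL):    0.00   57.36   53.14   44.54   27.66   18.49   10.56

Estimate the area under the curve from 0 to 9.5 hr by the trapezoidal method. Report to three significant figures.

Trapezoidal AUC_0→9.5:
  [0→2]: (0.00+57.36)/2 × 2 = 57.36
  [2→3]: (57.36+53.14)/2 × 1 = 55.25
  [3→4]: (53.14+44.54)/2 × 1 = 48.84
  [4→6]: (44.54+27.66)/2 × 2 = 72.2
  [6→7.5]: (27.66+18.49)/2 × 1.5 = 34.6125
  [7.5→9.5]: (18.49+10.56)/2 × 2 = 29.05
  Sum = 297.3125 µg/mL·hr

AUC = 297 µg/mL·hr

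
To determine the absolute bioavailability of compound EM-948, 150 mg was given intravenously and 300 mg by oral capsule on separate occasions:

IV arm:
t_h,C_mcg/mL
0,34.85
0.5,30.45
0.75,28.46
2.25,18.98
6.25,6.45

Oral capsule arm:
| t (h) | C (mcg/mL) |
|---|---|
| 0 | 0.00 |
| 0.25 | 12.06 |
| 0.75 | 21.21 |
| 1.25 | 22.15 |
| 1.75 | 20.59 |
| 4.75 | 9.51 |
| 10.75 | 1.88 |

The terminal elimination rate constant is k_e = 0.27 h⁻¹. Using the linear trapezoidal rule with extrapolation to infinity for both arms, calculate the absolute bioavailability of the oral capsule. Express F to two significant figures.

F = 0.44

Trapezoidal AUC_0→6.25 (IV):
  [0→0.5]: (34.85+30.45)/2 × 0.5 = 16.325
  [0.5→0.75]: (30.45+28.46)/2 × 0.25 = 7.36375
  [0.75→2.25]: (28.46+18.98)/2 × 1.5 = 35.58
  [2.25→6.25]: (18.98+6.45)/2 × 4 = 50.86
  Sum = 110.12875 mcg/mL·h
IV tail: 6.45/0.27 = 23.889; AUC_iv,0→∞ = 110.12875 + 23.889 = 134.01775 mcg/mL·h
Trapezoidal AUC_0→10.75 (oral capsule):
  [0→0.25]: (0.00+12.06)/2 × 0.25 = 1.5075
  [0.25→0.75]: (12.06+21.21)/2 × 0.5 = 8.3175
  [0.75→1.25]: (21.21+22.15)/2 × 0.5 = 10.84
  [1.25→1.75]: (22.15+20.59)/2 × 0.5 = 10.685
  [1.75→4.75]: (20.59+9.51)/2 × 3 = 45.15
  [4.75→10.75]: (9.51+1.88)/2 × 6 = 34.17
  Sum = 110.67 mcg/mL·h
oral capsule tail: 1.88/0.27 = 6.963; AUC_ev,0→∞ = 110.67 + 6.963 = 117.633 mcg/mL·h
F = (AUC_ev/D_ev)/(AUC_iv/D_iv) = (117.633/300)/(134.01775/150) = 0.39211/0.893452 = 0.4389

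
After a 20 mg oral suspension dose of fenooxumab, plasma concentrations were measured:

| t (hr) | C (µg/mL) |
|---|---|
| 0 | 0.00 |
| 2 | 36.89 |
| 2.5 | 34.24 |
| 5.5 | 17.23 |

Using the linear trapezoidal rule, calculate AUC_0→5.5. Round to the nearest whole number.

AUC = 132 µg/mL·hr

Trapezoidal AUC_0→5.5:
  [0→2]: (0.00+36.89)/2 × 2 = 36.89
  [2→2.5]: (36.89+34.24)/2 × 0.5 = 17.7825
  [2.5→5.5]: (34.24+17.23)/2 × 3 = 77.205
  Sum = 131.8775 µg/mL·hr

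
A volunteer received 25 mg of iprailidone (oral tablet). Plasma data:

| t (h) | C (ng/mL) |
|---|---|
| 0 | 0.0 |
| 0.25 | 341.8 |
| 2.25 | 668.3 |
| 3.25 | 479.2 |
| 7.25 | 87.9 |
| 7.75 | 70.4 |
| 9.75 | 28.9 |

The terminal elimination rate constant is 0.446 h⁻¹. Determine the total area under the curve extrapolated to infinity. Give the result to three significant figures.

Trapezoidal AUC_0→9.75:
  [0→0.25]: (0.0+341.8)/2 × 0.25 = 42.725
  [0.25→2.25]: (341.8+668.3)/2 × 2 = 1010.1
  [2.25→3.25]: (668.3+479.2)/2 × 1 = 573.75
  [3.25→7.25]: (479.2+87.9)/2 × 4 = 1134.2
  [7.25→7.75]: (87.9+70.4)/2 × 0.5 = 39.575
  [7.75→9.75]: (70.4+28.9)/2 × 2 = 99.3
  Sum = 2899.65 ng/mL·h
Extrapolated tail: C_last / k_e = 28.9 / 0.446 = 64.798
AUC_0→∞ = 2899.65 + 64.798 = 2964.448 ng/mL·h

AUC = 2960 ng/mL·h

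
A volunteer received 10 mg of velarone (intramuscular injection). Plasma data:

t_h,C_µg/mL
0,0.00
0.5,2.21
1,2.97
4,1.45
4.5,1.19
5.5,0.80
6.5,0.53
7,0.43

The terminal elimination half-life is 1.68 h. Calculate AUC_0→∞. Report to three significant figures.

Trapezoidal AUC_0→7:
  [0→0.5]: (0.00+2.21)/2 × 0.5 = 0.5525
  [0.5→1]: (2.21+2.97)/2 × 0.5 = 1.295
  [1→4]: (2.97+1.45)/2 × 3 = 6.63
  [4→4.5]: (1.45+1.19)/2 × 0.5 = 0.66
  [4.5→5.5]: (1.19+0.80)/2 × 1 = 0.995
  [5.5→6.5]: (0.80+0.53)/2 × 1 = 0.665
  [6.5→7]: (0.53+0.43)/2 × 0.5 = 0.24
  Sum = 11.0375 µg/mL·h
k_e = ln2 / t½ = 0.693147 / 1.68 = 0.4126 h^-1
Extrapolated tail: C_last / k_e = 0.43 / 0.4126 = 1.042
AUC_0→∞ = 11.0375 + 1.042 = 12.0795 µg/mL·h

AUC = 12.1 µg/mL·h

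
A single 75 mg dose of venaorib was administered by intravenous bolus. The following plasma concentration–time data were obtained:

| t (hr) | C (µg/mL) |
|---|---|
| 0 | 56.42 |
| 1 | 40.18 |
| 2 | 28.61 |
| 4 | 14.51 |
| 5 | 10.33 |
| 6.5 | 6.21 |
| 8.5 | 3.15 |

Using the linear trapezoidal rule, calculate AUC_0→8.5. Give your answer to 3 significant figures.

AUC = 160 µg/mL·hr

Trapezoidal AUC_0→8.5:
  [0→1]: (56.42+40.18)/2 × 1 = 48.3
  [1→2]: (40.18+28.61)/2 × 1 = 34.395
  [2→4]: (28.61+14.51)/2 × 2 = 43.12
  [4→5]: (14.51+10.33)/2 × 1 = 12.42
  [5→6.5]: (10.33+6.21)/2 × 1.5 = 12.405
  [6.5→8.5]: (6.21+3.15)/2 × 2 = 9.36
  Sum = 160.0 µg/mL·hr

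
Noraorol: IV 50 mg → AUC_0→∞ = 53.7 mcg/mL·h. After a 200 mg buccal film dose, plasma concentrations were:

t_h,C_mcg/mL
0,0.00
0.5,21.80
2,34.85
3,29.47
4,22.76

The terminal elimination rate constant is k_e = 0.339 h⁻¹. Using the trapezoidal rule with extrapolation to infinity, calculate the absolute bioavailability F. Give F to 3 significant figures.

F = 0.807

Trapezoidal AUC_0→4 (buccal film):
  [0→0.5]: (0.00+21.80)/2 × 0.5 = 5.45
  [0.5→2]: (21.80+34.85)/2 × 1.5 = 42.4875
  [2→3]: (34.85+29.47)/2 × 1 = 32.16
  [3→4]: (29.47+22.76)/2 × 1 = 26.115
  Sum = 106.2125 mcg/mL·h
Tail: C_last/k_e = 22.76/0.339 = 67.139
AUC_0→∞ (buccal film) = 106.2125 + 67.139 = 173.3515 mcg/mL·h
F = (AUC_ev/D_ev)/(AUC_iv/D_iv) = (173.3515/200)/(53.7/50) = 0.8667575/1.074 = 0.8070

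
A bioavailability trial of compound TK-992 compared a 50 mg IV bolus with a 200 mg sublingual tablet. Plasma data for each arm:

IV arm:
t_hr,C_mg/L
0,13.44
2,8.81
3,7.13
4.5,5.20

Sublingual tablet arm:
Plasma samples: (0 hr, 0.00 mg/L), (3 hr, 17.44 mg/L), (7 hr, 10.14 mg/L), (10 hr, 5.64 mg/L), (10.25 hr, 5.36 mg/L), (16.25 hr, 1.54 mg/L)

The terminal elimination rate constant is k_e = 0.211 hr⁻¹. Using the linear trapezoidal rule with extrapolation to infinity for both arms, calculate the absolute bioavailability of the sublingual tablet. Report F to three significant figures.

Trapezoidal AUC_0→4.5 (IV):
  [0→2]: (13.44+8.81)/2 × 2 = 22.25
  [2→3]: (8.81+7.13)/2 × 1 = 7.97
  [3→4.5]: (7.13+5.20)/2 × 1.5 = 9.2475
  Sum = 39.4675 mg/L·hr
IV tail: 5.20/0.211 = 24.645; AUC_iv,0→∞ = 39.4675 + 24.645 = 64.1125 mg/L·hr
Trapezoidal AUC_0→16.25 (sublingual tablet):
  [0→3]: (0.00+17.44)/2 × 3 = 26.16
  [3→7]: (17.44+10.14)/2 × 4 = 55.16
  [7→10]: (10.14+5.64)/2 × 3 = 23.67
  [10→10.25]: (5.64+5.36)/2 × 0.25 = 1.375
  [10.25→16.25]: (5.36+1.54)/2 × 6 = 20.7
  Sum = 127.065 mg/L·hr
sublingual tablet tail: 1.54/0.211 = 7.299; AUC_ev,0→∞ = 127.065 + 7.299 = 134.364 mg/L·hr
F = (AUC_ev/D_ev)/(AUC_iv/D_iv) = (134.364/200)/(64.1125/50) = 0.67182/1.28225 = 0.5239

F = 0.524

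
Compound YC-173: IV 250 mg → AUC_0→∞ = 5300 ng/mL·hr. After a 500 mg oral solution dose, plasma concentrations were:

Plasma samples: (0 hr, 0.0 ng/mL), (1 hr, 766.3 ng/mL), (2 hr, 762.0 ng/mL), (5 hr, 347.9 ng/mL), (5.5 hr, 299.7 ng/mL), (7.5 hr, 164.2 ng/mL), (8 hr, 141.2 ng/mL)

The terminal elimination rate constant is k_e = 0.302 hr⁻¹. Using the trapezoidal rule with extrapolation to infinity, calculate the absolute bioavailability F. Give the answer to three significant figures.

F = 0.376

Trapezoidal AUC_0→8 (oral solution):
  [0→1]: (0.0+766.3)/2 × 1 = 383.15
  [1→2]: (766.3+762.0)/2 × 1 = 764.15
  [2→5]: (762.0+347.9)/2 × 3 = 1664.85
  [5→5.5]: (347.9+299.7)/2 × 0.5 = 161.9
  [5.5→7.5]: (299.7+164.2)/2 × 2 = 463.9
  [7.5→8]: (164.2+141.2)/2 × 0.5 = 76.35
  Sum = 3514.3 ng/mL·hr
Tail: C_last/k_e = 141.2/0.302 = 467.550
AUC_0→∞ (oral solution) = 3514.3 + 467.550 = 3981.85 ng/mL·hr
F = (AUC_ev/D_ev)/(AUC_iv/D_iv) = (3981.85/500)/(5300/250) = 7.9637/21.2 = 0.3756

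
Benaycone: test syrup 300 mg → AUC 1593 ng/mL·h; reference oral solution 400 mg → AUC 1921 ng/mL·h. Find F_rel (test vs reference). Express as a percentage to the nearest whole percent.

F_rel = (AUC_test/D_test) / (AUC_ref/D_ref)
      = (1593/300) / (1921/400)
      = 5.31 / 4.8025 = 1.1057 = 110.57%

F_rel = 111%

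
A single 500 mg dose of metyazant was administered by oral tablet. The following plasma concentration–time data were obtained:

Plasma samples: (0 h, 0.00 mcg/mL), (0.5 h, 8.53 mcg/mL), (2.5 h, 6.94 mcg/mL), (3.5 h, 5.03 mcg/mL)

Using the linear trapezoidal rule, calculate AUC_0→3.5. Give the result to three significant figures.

Trapezoidal AUC_0→3.5:
  [0→0.5]: (0.00+8.53)/2 × 0.5 = 2.1325
  [0.5→2.5]: (8.53+6.94)/2 × 2 = 15.47
  [2.5→3.5]: (6.94+5.03)/2 × 1 = 5.985
  Sum = 23.5875 mcg/mL·h

AUC = 23.6 mcg/mL·h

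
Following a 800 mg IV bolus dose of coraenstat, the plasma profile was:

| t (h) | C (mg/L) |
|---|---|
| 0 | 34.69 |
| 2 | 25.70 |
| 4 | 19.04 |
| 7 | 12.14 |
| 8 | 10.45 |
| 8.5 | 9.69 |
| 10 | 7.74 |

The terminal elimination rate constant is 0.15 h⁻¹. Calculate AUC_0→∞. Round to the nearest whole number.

AUC = 233 mg/L·h

Trapezoidal AUC_0→10:
  [0→2]: (34.69+25.70)/2 × 2 = 60.39
  [2→4]: (25.70+19.04)/2 × 2 = 44.74
  [4→7]: (19.04+12.14)/2 × 3 = 46.77
  [7→8]: (12.14+10.45)/2 × 1 = 11.295
  [8→8.5]: (10.45+9.69)/2 × 0.5 = 5.035
  [8.5→10]: (9.69+7.74)/2 × 1.5 = 13.0725
  Sum = 181.3025 mg/L·h
Extrapolated tail: C_last / k_e = 7.74 / 0.15 = 51.600
AUC_0→∞ = 181.3025 + 51.600 = 232.9025 mg/L·h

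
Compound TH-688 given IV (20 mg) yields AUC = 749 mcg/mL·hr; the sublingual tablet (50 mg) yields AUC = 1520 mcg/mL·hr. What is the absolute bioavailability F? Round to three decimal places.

F = (AUC_ev / D_ev) / (AUC_iv / D_iv)
  = (1520/50) / (749/20)
  = 30.4 / 37.45 = 0.8117

F = 0.812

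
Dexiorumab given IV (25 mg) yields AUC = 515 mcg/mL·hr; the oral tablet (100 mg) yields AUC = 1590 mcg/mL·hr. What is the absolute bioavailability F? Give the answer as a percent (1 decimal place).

F = 77.2%

F = (AUC_ev / D_ev) / (AUC_iv / D_iv)
  = (1590/100) / (515/25)
  = 15.9 / 20.6 = 0.7718
  = 77.18%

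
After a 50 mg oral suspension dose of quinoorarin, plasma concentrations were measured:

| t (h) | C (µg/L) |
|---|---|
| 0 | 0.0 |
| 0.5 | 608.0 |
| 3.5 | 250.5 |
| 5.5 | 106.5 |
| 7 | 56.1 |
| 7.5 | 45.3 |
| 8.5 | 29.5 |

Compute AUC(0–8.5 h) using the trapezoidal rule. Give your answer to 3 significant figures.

Trapezoidal AUC_0→8.5:
  [0→0.5]: (0.0+608.0)/2 × 0.5 = 152.0
  [0.5→3.5]: (608.0+250.5)/2 × 3 = 1287.75
  [3.5→5.5]: (250.5+106.5)/2 × 2 = 357.0
  [5.5→7]: (106.5+56.1)/2 × 1.5 = 121.95
  [7→7.5]: (56.1+45.3)/2 × 0.5 = 25.35
  [7.5→8.5]: (45.3+29.5)/2 × 1 = 37.4
  Sum = 1981.45 µg/L·h

AUC = 1980 µg/L·h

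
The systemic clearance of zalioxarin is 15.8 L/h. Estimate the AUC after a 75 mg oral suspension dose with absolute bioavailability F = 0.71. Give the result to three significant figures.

AUC_0→∞ = F × Dose / CL
        = 0.71 × 75 / 15.8 = 3.37025 mg/L·h

AUC = 3.37 mg/L·h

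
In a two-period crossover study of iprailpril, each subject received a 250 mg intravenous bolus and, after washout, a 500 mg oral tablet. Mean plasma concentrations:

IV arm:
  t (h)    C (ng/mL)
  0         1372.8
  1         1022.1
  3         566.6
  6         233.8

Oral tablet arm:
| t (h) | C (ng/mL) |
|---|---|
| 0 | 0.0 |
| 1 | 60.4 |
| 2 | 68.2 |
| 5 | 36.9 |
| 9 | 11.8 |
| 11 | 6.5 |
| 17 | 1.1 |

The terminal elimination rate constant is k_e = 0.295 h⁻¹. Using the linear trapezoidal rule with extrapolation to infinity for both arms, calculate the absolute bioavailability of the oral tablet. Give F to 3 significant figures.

Trapezoidal AUC_0→6 (IV):
  [0→1]: (1372.8+1022.1)/2 × 1 = 1197.45
  [1→3]: (1022.1+566.6)/2 × 2 = 1588.7
  [3→6]: (566.6+233.8)/2 × 3 = 1200.6
  Sum = 3986.75 ng/mL·h
IV tail: 233.8/0.295 = 792.542; AUC_iv,0→∞ = 3986.75 + 792.542 = 4779.292 ng/mL·h
Trapezoidal AUC_0→17 (oral tablet):
  [0→1]: (0.0+60.4)/2 × 1 = 30.2
  [1→2]: (60.4+68.2)/2 × 1 = 64.3
  [2→5]: (68.2+36.9)/2 × 3 = 157.65
  [5→9]: (36.9+11.8)/2 × 4 = 97.4
  [9→11]: (11.8+6.5)/2 × 2 = 18.3
  [11→17]: (6.5+1.1)/2 × 6 = 22.8
  Sum = 390.65 ng/mL·h
oral tablet tail: 1.1/0.295 = 3.729; AUC_ev,0→∞ = 390.65 + 3.729 = 394.379 ng/mL·h
F = (AUC_ev/D_ev)/(AUC_iv/D_iv) = (394.379/500)/(4779.292/250) = 0.788758/19.117168 = 0.0413

F = 0.0413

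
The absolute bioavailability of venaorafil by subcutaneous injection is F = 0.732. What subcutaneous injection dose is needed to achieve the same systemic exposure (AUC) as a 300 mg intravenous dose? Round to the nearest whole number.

For equal systemic exposure: F × D_ev = D_iv
D_ev = D_iv / F = 300 / 0.732 = 409.836 mg

D_subcutaneous = 410 mg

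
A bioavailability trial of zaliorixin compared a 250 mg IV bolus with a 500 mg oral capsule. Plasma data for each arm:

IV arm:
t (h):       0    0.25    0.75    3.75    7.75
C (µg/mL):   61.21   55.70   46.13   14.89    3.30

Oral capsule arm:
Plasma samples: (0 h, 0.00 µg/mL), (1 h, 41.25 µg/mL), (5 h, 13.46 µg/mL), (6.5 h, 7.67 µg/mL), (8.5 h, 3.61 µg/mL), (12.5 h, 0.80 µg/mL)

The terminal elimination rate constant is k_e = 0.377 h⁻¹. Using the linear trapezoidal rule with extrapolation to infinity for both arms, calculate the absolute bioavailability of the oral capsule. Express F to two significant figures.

F = 0.48

Trapezoidal AUC_0→7.75 (IV):
  [0→0.25]: (61.21+55.70)/2 × 0.25 = 14.61375
  [0.25→0.75]: (55.70+46.13)/2 × 0.5 = 25.4575
  [0.75→3.75]: (46.13+14.89)/2 × 3 = 91.53
  [3.75→7.75]: (14.89+3.30)/2 × 4 = 36.38
  Sum = 167.98125 µg/mL·h
IV tail: 3.30/0.377 = 8.753; AUC_iv,0→∞ = 167.98125 + 8.753 = 176.73425 µg/mL·h
Trapezoidal AUC_0→12.5 (oral capsule):
  [0→1]: (0.00+41.25)/2 × 1 = 20.625
  [1→5]: (41.25+13.46)/2 × 4 = 109.42
  [5→6.5]: (13.46+7.67)/2 × 1.5 = 15.8475
  [6.5→8.5]: (7.67+3.61)/2 × 2 = 11.28
  [8.5→12.5]: (3.61+0.80)/2 × 4 = 8.82
  Sum = 165.9925 µg/mL·h
oral capsule tail: 0.80/0.377 = 2.122; AUC_ev,0→∞ = 165.9925 + 2.122 = 168.1145 µg/mL·h
F = (AUC_ev/D_ev)/(AUC_iv/D_iv) = (168.1145/500)/(176.73425/250) = 0.336229/0.706937 = 0.4756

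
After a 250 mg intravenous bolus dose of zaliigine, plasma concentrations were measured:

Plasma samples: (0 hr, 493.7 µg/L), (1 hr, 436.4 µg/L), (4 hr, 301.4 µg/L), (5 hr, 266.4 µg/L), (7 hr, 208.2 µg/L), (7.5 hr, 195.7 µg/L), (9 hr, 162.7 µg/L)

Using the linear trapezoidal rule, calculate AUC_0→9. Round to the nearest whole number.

Trapezoidal AUC_0→9:
  [0→1]: (493.7+436.4)/2 × 1 = 465.05
  [1→4]: (436.4+301.4)/2 × 3 = 1106.7
  [4→5]: (301.4+266.4)/2 × 1 = 283.9
  [5→7]: (266.4+208.2)/2 × 2 = 474.6
  [7→7.5]: (208.2+195.7)/2 × 0.5 = 100.975
  [7.5→9]: (195.7+162.7)/2 × 1.5 = 268.8
  Sum = 2700.025 µg/L·hr

AUC = 2700 µg/L·hr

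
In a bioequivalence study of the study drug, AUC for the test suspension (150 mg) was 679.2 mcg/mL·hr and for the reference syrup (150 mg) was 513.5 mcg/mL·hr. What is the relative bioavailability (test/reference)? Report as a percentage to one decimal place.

F_rel = (AUC_test/D_test) / (AUC_ref/D_ref)
      = (679.2/150) / (513.5/150)
      = 4.528 / 3.42333 = 1.3227 = 132.27%

F_rel = 132.3%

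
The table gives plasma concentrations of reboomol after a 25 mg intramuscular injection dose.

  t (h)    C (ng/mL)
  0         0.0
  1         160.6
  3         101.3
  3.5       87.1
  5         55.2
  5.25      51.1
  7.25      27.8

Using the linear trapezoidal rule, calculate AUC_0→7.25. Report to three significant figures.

Trapezoidal AUC_0→7.25:
  [0→1]: (0.0+160.6)/2 × 1 = 80.3
  [1→3]: (160.6+101.3)/2 × 2 = 261.9
  [3→3.5]: (101.3+87.1)/2 × 0.5 = 47.1
  [3.5→5]: (87.1+55.2)/2 × 1.5 = 106.725
  [5→5.25]: (55.2+51.1)/2 × 0.25 = 13.2875
  [5.25→7.25]: (51.1+27.8)/2 × 2 = 78.9
  Sum = 588.2125 ng/mL·h

AUC = 588 ng/mL·h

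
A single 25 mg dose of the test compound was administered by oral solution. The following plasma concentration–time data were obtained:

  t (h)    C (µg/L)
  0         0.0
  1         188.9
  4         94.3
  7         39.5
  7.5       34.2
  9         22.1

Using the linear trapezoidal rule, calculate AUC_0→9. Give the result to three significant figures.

AUC = 781 µg/L·h

Trapezoidal AUC_0→9:
  [0→1]: (0.0+188.9)/2 × 1 = 94.45
  [1→4]: (188.9+94.3)/2 × 3 = 424.8
  [4→7]: (94.3+39.5)/2 × 3 = 200.7
  [7→7.5]: (39.5+34.2)/2 × 0.5 = 18.425
  [7.5→9]: (34.2+22.1)/2 × 1.5 = 42.225
  Sum = 780.6 µg/L·h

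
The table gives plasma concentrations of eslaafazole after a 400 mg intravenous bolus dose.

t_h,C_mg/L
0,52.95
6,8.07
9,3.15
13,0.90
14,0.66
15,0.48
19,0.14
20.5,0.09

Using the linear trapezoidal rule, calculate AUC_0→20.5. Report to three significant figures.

AUC = 211 mg/L·h

Trapezoidal AUC_0→20.5:
  [0→6]: (52.95+8.07)/2 × 6 = 183.06
  [6→9]: (8.07+3.15)/2 × 3 = 16.83
  [9→13]: (3.15+0.90)/2 × 4 = 8.1
  [13→14]: (0.90+0.66)/2 × 1 = 0.78
  [14→15]: (0.66+0.48)/2 × 1 = 0.57
  [15→19]: (0.48+0.14)/2 × 4 = 1.24
  [19→20.5]: (0.14+0.09)/2 × 1.5 = 0.1725
  Sum = 210.7525 mg/L·h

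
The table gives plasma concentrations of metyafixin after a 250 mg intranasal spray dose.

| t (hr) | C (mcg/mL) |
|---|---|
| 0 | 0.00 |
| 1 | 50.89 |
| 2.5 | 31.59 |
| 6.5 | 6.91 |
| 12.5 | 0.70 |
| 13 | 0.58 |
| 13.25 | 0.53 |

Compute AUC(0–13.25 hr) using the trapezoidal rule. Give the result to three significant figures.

Trapezoidal AUC_0→13.25:
  [0→1]: (0.00+50.89)/2 × 1 = 25.445
  [1→2.5]: (50.89+31.59)/2 × 1.5 = 61.86
  [2.5→6.5]: (31.59+6.91)/2 × 4 = 77.0
  [6.5→12.5]: (6.91+0.70)/2 × 6 = 22.83
  [12.5→13]: (0.70+0.58)/2 × 0.5 = 0.32
  [13→13.25]: (0.58+0.53)/2 × 0.25 = 0.13875
  Sum = 187.59375 mcg/mL·hr

AUC = 188 mcg/mL·hr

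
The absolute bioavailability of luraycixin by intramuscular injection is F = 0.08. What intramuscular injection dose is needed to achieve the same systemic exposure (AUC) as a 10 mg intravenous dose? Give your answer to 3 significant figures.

For equal systemic exposure: F × D_ev = D_iv
D_ev = D_iv / F = 10 / 0.08 = 125 mg

D_intramuscular = 125 mg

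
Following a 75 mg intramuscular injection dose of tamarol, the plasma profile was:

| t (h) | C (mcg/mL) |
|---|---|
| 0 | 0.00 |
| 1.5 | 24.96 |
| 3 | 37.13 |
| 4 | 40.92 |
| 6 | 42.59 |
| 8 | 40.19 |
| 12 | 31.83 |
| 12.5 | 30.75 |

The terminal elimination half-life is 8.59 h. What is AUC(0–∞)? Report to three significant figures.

Trapezoidal AUC_0→12.5:
  [0→1.5]: (0.00+24.96)/2 × 1.5 = 18.72
  [1.5→3]: (24.96+37.13)/2 × 1.5 = 46.5675
  [3→4]: (37.13+40.92)/2 × 1 = 39.025
  [4→6]: (40.92+42.59)/2 × 2 = 83.51
  [6→8]: (42.59+40.19)/2 × 2 = 82.78
  [8→12]: (40.19+31.83)/2 × 4 = 144.04
  [12→12.5]: (31.83+30.75)/2 × 0.5 = 15.645
  Sum = 430.2875 mcg/mL·h
k_e = ln2 / t½ = 0.693147 / 8.59 = 0.0807 h^-1
Extrapolated tail: C_last / k_e = 30.75 / 0.0807 = 381.041
AUC_0→∞ = 430.2875 + 381.041 = 811.3285 mcg/mL·h

AUC = 811 mcg/mL·h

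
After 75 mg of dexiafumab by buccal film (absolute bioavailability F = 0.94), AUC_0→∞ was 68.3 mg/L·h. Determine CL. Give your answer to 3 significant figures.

CL = F × Dose / AUC_0→∞
   = 0.94 × 75 / 68.3 = 1.03221 L/h

CL = 1.03 L/h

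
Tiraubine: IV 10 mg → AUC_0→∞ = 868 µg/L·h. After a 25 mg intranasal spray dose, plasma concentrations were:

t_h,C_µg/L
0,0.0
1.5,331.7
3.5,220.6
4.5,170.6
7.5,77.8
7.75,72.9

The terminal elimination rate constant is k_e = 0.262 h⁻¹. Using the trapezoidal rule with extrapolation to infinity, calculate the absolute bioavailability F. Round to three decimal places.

F = 0.768

Trapezoidal AUC_0→7.75 (intranasal spray):
  [0→1.5]: (0.0+331.7)/2 × 1.5 = 248.775
  [1.5→3.5]: (331.7+220.6)/2 × 2 = 552.3
  [3.5→4.5]: (220.6+170.6)/2 × 1 = 195.6
  [4.5→7.5]: (170.6+77.8)/2 × 3 = 372.6
  [7.5→7.75]: (77.8+72.9)/2 × 0.25 = 18.8375
  Sum = 1388.1125 µg/L·h
Tail: C_last/k_e = 72.9/0.262 = 278.244
AUC_0→∞ (intranasal spray) = 1388.1125 + 278.244 = 1666.3565 µg/L·h
F = (AUC_ev/D_ev)/(AUC_iv/D_iv) = (1666.3565/25)/(868/10) = 66.65426/86.8 = 0.7679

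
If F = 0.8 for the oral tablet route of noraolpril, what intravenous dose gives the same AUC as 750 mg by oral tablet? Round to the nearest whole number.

Systemic exposure from an extravascular dose = F × D_ev, so the equivalent IV dose is F × D_ev.
D_iv = F × D_ev = 0.8 × 750 = 600 mg

D_iv = 600 mg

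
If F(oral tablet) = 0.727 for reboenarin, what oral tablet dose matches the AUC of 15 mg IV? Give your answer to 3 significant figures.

For equal systemic exposure: F × D_ev = D_iv
D_ev = D_iv / F = 15 / 0.727 = 20.6327 mg

D_oral = 20.6 mg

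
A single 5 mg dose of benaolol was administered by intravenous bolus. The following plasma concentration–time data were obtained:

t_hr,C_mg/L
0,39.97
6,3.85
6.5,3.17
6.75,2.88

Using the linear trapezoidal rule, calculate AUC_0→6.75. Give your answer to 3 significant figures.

AUC = 134 mg/L·hr

Trapezoidal AUC_0→6.75:
  [0→6]: (39.97+3.85)/2 × 6 = 131.46
  [6→6.5]: (3.85+3.17)/2 × 0.5 = 1.755
  [6.5→6.75]: (3.17+2.88)/2 × 0.25 = 0.75625
  Sum = 133.97125 mg/L·hr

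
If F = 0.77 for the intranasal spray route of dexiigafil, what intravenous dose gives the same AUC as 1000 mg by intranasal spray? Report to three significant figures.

Systemic exposure from an extravascular dose = F × D_ev, so the equivalent IV dose is F × D_ev.
D_iv = F × D_ev = 0.77 × 1000 = 770 mg

D_iv = 770 mg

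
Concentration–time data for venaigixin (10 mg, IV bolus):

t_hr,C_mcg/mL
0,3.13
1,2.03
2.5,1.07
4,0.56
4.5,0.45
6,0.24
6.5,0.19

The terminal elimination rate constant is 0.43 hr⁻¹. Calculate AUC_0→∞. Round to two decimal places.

Trapezoidal AUC_0→6.5:
  [0→1]: (3.13+2.03)/2 × 1 = 2.58
  [1→2.5]: (2.03+1.07)/2 × 1.5 = 2.325
  [2.5→4]: (1.07+0.56)/2 × 1.5 = 1.2225
  [4→4.5]: (0.56+0.45)/2 × 0.5 = 0.2525
  [4.5→6]: (0.45+0.24)/2 × 1.5 = 0.5175
  [6→6.5]: (0.24+0.19)/2 × 0.5 = 0.1075
  Sum = 7.005 mcg/mL·hr
Extrapolated tail: C_last / k_e = 0.19 / 0.43 = 0.442
AUC_0→∞ = 7.005 + 0.442 = 7.447 mcg/mL·hr

AUC = 7.45 mcg/mL·hr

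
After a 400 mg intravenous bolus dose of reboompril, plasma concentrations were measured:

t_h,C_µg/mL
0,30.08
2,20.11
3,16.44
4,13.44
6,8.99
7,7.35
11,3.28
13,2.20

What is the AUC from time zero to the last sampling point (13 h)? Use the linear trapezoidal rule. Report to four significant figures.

AUC = 140.7 µg/mL·h

Trapezoidal AUC_0→13:
  [0→2]: (30.08+20.11)/2 × 2 = 50.19
  [2→3]: (20.11+16.44)/2 × 1 = 18.275
  [3→4]: (16.44+13.44)/2 × 1 = 14.94
  [4→6]: (13.44+8.99)/2 × 2 = 22.43
  [6→7]: (8.99+7.35)/2 × 1 = 8.17
  [7→11]: (7.35+3.28)/2 × 4 = 21.26
  [11→13]: (3.28+2.20)/2 × 2 = 5.48
  Sum = 140.745 µg/mL·h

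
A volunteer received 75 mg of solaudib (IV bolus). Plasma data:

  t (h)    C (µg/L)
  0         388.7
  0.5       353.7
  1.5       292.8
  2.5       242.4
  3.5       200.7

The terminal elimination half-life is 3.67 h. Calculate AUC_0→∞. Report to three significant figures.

AUC = 2060 µg/L·h

Trapezoidal AUC_0→3.5:
  [0→0.5]: (388.7+353.7)/2 × 0.5 = 185.6
  [0.5→1.5]: (353.7+292.8)/2 × 1 = 323.25
  [1.5→2.5]: (292.8+242.4)/2 × 1 = 267.6
  [2.5→3.5]: (242.4+200.7)/2 × 1 = 221.55
  Sum = 998.0 µg/L·h
k_e = ln2 / t½ = 0.693147 / 3.67 = 0.1889 h^-1
Extrapolated tail: C_last / k_e = 200.7 / 0.1889 = 1062.467
AUC_0→∞ = 998.0 + 1062.467 = 2060.467 µg/L·h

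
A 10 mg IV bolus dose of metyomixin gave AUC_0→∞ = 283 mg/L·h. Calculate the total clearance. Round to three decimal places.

CL = 0.035 L/h

CL = Dose_iv / AUC_0→∞
   = 10 / 283 = 0.0353357 L/h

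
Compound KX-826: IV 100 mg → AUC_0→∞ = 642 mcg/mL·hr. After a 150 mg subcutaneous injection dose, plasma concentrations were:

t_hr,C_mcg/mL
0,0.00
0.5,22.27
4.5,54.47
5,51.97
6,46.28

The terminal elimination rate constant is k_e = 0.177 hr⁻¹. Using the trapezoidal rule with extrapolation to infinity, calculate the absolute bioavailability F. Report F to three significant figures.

F = 0.515

Trapezoidal AUC_0→6 (subcutaneous injection):
  [0→0.5]: (0.00+22.27)/2 × 0.5 = 5.5675
  [0.5→4.5]: (22.27+54.47)/2 × 4 = 153.48
  [4.5→5]: (54.47+51.97)/2 × 0.5 = 26.61
  [5→6]: (51.97+46.28)/2 × 1 = 49.125
  Sum = 234.7825 mcg/mL·hr
Tail: C_last/k_e = 46.28/0.177 = 261.469
AUC_0→∞ (subcutaneous injection) = 234.7825 + 261.469 = 496.2515 mcg/mL·hr
F = (AUC_ev/D_ev)/(AUC_iv/D_iv) = (496.2515/150)/(642/100) = 3.30834/6.42 = 0.5153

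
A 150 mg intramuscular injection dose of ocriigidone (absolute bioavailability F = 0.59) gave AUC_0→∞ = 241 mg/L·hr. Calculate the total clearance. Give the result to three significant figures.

CL = F × Dose / AUC_0→∞
   = 0.59 × 150 / 241 = 0.36722 L/hr

CL = 0.367 L/hr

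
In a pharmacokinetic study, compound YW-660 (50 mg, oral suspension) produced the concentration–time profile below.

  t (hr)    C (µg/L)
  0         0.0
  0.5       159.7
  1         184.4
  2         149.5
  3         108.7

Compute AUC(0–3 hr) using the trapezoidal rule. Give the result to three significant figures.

Trapezoidal AUC_0→3:
  [0→0.5]: (0.0+159.7)/2 × 0.5 = 39.925
  [0.5→1]: (159.7+184.4)/2 × 0.5 = 86.025
  [1→2]: (184.4+149.5)/2 × 1 = 166.95
  [2→3]: (149.5+108.7)/2 × 1 = 129.1
  Sum = 422.0 µg/L·hr

AUC = 422 µg/L·hr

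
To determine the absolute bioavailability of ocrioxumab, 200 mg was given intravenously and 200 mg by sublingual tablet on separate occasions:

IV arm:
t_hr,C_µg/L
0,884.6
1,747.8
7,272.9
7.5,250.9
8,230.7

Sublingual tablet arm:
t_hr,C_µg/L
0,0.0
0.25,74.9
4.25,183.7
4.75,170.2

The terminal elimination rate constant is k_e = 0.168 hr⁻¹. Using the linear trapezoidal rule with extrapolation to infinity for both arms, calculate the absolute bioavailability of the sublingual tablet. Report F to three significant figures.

F = 0.296

Trapezoidal AUC_0→8 (IV):
  [0→1]: (884.6+747.8)/2 × 1 = 816.2
  [1→7]: (747.8+272.9)/2 × 6 = 3062.1
  [7→7.5]: (272.9+250.9)/2 × 0.5 = 130.95
  [7.5→8]: (250.9+230.7)/2 × 0.5 = 120.4
  Sum = 4129.65 µg/L·hr
IV tail: 230.7/0.168 = 1373.214; AUC_iv,0→∞ = 4129.65 + 1373.214 = 5502.864 µg/L·hr
Trapezoidal AUC_0→4.75 (sublingual tablet):
  [0→0.25]: (0.0+74.9)/2 × 0.25 = 9.3625
  [0.25→4.25]: (74.9+183.7)/2 × 4 = 517.2
  [4.25→4.75]: (183.7+170.2)/2 × 0.5 = 88.475
  Sum = 615.0375 µg/L·hr
sublingual tablet tail: 170.2/0.168 = 1013.095; AUC_ev,0→∞ = 615.0375 + 1013.095 = 1628.1325 µg/L·hr
F = (AUC_ev/D_ev)/(AUC_iv/D_iv) = (1628.1325/200)/(5502.864/200) = 8.1406625/27.51432 = 0.2959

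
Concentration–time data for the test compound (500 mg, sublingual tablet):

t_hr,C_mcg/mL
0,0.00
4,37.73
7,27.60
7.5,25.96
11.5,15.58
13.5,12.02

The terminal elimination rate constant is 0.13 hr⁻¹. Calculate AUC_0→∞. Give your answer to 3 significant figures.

AUC = 390 mcg/mL·hr

Trapezoidal AUC_0→13.5:
  [0→4]: (0.00+37.73)/2 × 4 = 75.46
  [4→7]: (37.73+27.60)/2 × 3 = 97.995
  [7→7.5]: (27.60+25.96)/2 × 0.5 = 13.39
  [7.5→11.5]: (25.96+15.58)/2 × 4 = 83.08
  [11.5→13.5]: (15.58+12.02)/2 × 2 = 27.6
  Sum = 297.525 mcg/mL·hr
Extrapolated tail: C_last / k_e = 12.02 / 0.13 = 92.462
AUC_0→∞ = 297.525 + 92.462 = 389.987 mcg/mL·hr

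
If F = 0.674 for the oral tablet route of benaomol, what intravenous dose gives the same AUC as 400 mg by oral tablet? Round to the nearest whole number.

D_iv = 270 mg

Systemic exposure from an extravascular dose = F × D_ev, so the equivalent IV dose is F × D_ev.
D_iv = F × D_ev = 0.674 × 400 = 269.6 mg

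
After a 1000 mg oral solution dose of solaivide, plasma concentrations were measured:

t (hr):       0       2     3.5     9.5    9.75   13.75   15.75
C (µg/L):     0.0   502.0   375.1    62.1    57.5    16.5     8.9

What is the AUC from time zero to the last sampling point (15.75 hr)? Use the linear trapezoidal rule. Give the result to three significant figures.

AUC = 2660 µg/L·hr

Trapezoidal AUC_0→15.75:
  [0→2]: (0.0+502.0)/2 × 2 = 502.0
  [2→3.5]: (502.0+375.1)/2 × 1.5 = 657.825
  [3.5→9.5]: (375.1+62.1)/2 × 6 = 1311.6
  [9.5→9.75]: (62.1+57.5)/2 × 0.25 = 14.95
  [9.75→13.75]: (57.5+16.5)/2 × 4 = 148.0
  [13.75→15.75]: (16.5+8.9)/2 × 2 = 25.4
  Sum = 2659.775 µg/L·hr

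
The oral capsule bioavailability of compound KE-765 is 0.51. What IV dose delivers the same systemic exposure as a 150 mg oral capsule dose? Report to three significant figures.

Systemic exposure from an extravascular dose = F × D_ev, so the equivalent IV dose is F × D_ev.
D_iv = F × D_ev = 0.51 × 150 = 76.5 mg

D_iv = 76.5 mg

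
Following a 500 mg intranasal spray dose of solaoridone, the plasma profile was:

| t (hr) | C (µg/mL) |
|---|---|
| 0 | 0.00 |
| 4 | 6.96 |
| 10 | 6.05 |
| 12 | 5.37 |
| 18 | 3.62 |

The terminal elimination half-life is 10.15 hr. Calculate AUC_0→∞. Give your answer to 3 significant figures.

AUC = 144 µg/mL·hr

Trapezoidal AUC_0→18:
  [0→4]: (0.00+6.96)/2 × 4 = 13.92
  [4→10]: (6.96+6.05)/2 × 6 = 39.03
  [10→12]: (6.05+5.37)/2 × 2 = 11.42
  [12→18]: (5.37+3.62)/2 × 6 = 26.97
  Sum = 91.34 µg/mL·hr
k_e = ln2 / t½ = 0.693147 / 10.15 = 0.0683 hr^-1
Extrapolated tail: C_last / k_e = 3.62 / 0.0683 = 53.001
AUC_0→∞ = 91.34 + 53.001 = 144.341 µg/mL·hr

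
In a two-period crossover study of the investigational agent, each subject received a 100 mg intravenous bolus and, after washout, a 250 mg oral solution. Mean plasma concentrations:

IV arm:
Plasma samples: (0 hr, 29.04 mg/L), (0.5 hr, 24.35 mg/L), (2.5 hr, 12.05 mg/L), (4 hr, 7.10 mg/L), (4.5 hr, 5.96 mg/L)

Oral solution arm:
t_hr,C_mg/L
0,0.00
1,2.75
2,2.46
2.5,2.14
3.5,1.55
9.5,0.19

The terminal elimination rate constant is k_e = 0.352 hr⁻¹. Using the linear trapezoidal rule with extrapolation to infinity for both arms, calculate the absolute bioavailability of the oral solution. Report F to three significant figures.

Trapezoidal AUC_0→4.5 (IV):
  [0→0.5]: (29.04+24.35)/2 × 0.5 = 13.3475
  [0.5→2.5]: (24.35+12.05)/2 × 2 = 36.4
  [2.5→4]: (12.05+7.10)/2 × 1.5 = 14.3625
  [4→4.5]: (7.10+5.96)/2 × 0.5 = 3.265
  Sum = 67.375 mg/L·hr
IV tail: 5.96/0.352 = 16.932; AUC_iv,0→∞ = 67.375 + 16.932 = 84.307 mg/L·hr
Trapezoidal AUC_0→9.5 (oral solution):
  [0→1]: (0.00+2.75)/2 × 1 = 1.375
  [1→2]: (2.75+2.46)/2 × 1 = 2.605
  [2→2.5]: (2.46+2.14)/2 × 0.5 = 1.15
  [2.5→3.5]: (2.14+1.55)/2 × 1 = 1.845
  [3.5→9.5]: (1.55+0.19)/2 × 6 = 5.22
  Sum = 12.195 mg/L·hr
oral solution tail: 0.19/0.352 = 0.540; AUC_ev,0→∞ = 12.195 + 0.540 = 12.735 mg/L·hr
F = (AUC_ev/D_ev)/(AUC_iv/D_iv) = (12.735/250)/(84.307/100) = 0.05094/0.84307 = 0.0604

F = 0.0604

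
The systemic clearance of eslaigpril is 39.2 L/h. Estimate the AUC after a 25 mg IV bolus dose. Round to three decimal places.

AUC_0→∞ = Dose_iv / CL
        = 25 / 39.2 = 0.637755 mg/L·h

AUC = 0.638 mg/L·h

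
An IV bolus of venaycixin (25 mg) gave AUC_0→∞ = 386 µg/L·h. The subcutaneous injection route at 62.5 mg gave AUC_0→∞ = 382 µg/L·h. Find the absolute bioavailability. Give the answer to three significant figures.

F = 0.396

F = (AUC_ev / D_ev) / (AUC_iv / D_iv)
  = (382/62.5) / (386/25)
  = 6.112 / 15.44 = 0.3959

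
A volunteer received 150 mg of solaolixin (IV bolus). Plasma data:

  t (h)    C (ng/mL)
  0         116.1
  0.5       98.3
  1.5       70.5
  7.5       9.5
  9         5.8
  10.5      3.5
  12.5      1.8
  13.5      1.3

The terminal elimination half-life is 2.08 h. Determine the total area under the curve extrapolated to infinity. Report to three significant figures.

Trapezoidal AUC_0→13.5:
  [0→0.5]: (116.1+98.3)/2 × 0.5 = 53.6
  [0.5→1.5]: (98.3+70.5)/2 × 1 = 84.4
  [1.5→7.5]: (70.5+9.5)/2 × 6 = 240.0
  [7.5→9]: (9.5+5.8)/2 × 1.5 = 11.475
  [9→10.5]: (5.8+3.5)/2 × 1.5 = 6.975
  [10.5→12.5]: (3.5+1.8)/2 × 2 = 5.3
  [12.5→13.5]: (1.8+1.3)/2 × 1 = 1.55
  Sum = 403.3 ng/mL·h
k_e = ln2 / t½ = 0.693147 / 2.08 = 0.3332 h^-1
Extrapolated tail: C_last / k_e = 1.3 / 0.3332 = 3.902
AUC_0→∞ = 403.3 + 3.902 = 407.202 ng/mL·h

AUC = 407 ng/mL·h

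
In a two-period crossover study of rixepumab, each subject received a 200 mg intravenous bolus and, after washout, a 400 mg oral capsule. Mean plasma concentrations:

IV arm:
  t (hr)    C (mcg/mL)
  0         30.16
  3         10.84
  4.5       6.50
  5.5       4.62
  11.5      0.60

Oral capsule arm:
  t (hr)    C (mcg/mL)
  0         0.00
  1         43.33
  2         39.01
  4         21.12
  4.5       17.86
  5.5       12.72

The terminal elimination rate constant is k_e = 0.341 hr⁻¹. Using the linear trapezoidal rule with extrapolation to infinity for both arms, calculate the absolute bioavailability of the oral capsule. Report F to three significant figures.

F = 0.950

Trapezoidal AUC_0→11.5 (IV):
  [0→3]: (30.16+10.84)/2 × 3 = 61.5
  [3→4.5]: (10.84+6.50)/2 × 1.5 = 13.005
  [4.5→5.5]: (6.50+4.62)/2 × 1 = 5.56
  [5.5→11.5]: (4.62+0.60)/2 × 6 = 15.66
  Sum = 95.725 mcg/mL·hr
IV tail: 0.60/0.341 = 1.760; AUC_iv,0→∞ = 95.725 + 1.760 = 97.485 mcg/mL·hr
Trapezoidal AUC_0→5.5 (oral capsule):
  [0→1]: (0.00+43.33)/2 × 1 = 21.665
  [1→2]: (43.33+39.01)/2 × 1 = 41.17
  [2→4]: (39.01+21.12)/2 × 2 = 60.13
  [4→4.5]: (21.12+17.86)/2 × 0.5 = 9.745
  [4.5→5.5]: (17.86+12.72)/2 × 1 = 15.29
  Sum = 148.0 mcg/mL·hr
oral capsule tail: 12.72/0.341 = 37.302; AUC_ev,0→∞ = 148.0 + 37.302 = 185.302 mcg/mL·hr
F = (AUC_ev/D_ev)/(AUC_iv/D_iv) = (185.302/400)/(97.485/200) = 0.463255/0.487425 = 0.9504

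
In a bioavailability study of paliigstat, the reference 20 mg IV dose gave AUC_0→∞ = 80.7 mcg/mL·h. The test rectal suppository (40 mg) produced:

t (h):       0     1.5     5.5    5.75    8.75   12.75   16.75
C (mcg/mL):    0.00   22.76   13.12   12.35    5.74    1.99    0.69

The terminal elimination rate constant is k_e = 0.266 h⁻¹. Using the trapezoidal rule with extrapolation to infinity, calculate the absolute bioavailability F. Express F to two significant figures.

Trapezoidal AUC_0→16.75 (rectal suppository):
  [0→1.5]: (0.00+22.76)/2 × 1.5 = 17.07
  [1.5→5.5]: (22.76+13.12)/2 × 4 = 71.76
  [5.5→5.75]: (13.12+12.35)/2 × 0.25 = 3.18375
  [5.75→8.75]: (12.35+5.74)/2 × 3 = 27.135
  [8.75→12.75]: (5.74+1.99)/2 × 4 = 15.46
  [12.75→16.75]: (1.99+0.69)/2 × 4 = 5.36
  Sum = 139.96875 mcg/mL·h
Tail: C_last/k_e = 0.69/0.266 = 2.594
AUC_0→∞ (rectal suppository) = 139.96875 + 2.594 = 142.56275 mcg/mL·h
F = (AUC_ev/D_ev)/(AUC_iv/D_iv) = (142.56275/40)/(80.7/20) = 3.56407/4.035 = 0.8833

F = 0.88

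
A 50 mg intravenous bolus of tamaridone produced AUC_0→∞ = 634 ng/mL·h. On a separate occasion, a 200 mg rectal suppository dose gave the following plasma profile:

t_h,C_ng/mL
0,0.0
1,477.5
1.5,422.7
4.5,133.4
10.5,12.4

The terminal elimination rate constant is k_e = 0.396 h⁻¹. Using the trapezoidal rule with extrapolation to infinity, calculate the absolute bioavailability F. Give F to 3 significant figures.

F = 0.697

Trapezoidal AUC_0→10.5 (rectal suppository):
  [0→1]: (0.0+477.5)/2 × 1 = 238.75
  [1→1.5]: (477.5+422.7)/2 × 0.5 = 225.05
  [1.5→4.5]: (422.7+133.4)/2 × 3 = 834.15
  [4.5→10.5]: (133.4+12.4)/2 × 6 = 437.4
  Sum = 1735.35 ng/mL·h
Tail: C_last/k_e = 12.4/0.396 = 31.313
AUC_0→∞ (rectal suppository) = 1735.35 + 31.313 = 1766.663 ng/mL·h
F = (AUC_ev/D_ev)/(AUC_iv/D_iv) = (1766.663/200)/(634/50) = 8.833315/12.68 = 0.6966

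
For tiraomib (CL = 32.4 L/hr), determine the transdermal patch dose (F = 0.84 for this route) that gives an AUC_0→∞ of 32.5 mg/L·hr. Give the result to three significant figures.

Dose = 1250 mg

Dose = CL × AUC_0→∞ / F
     = 32.4 × 32.5 / 0.84 = 1253.57 mg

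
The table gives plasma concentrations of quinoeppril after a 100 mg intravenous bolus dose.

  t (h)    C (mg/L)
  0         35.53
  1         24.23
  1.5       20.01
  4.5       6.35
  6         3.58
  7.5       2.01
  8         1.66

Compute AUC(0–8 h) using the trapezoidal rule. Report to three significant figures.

Trapezoidal AUC_0→8:
  [0→1]: (35.53+24.23)/2 × 1 = 29.88
  [1→1.5]: (24.23+20.01)/2 × 0.5 = 11.06
  [1.5→4.5]: (20.01+6.35)/2 × 3 = 39.54
  [4.5→6]: (6.35+3.58)/2 × 1.5 = 7.4475
  [6→7.5]: (3.58+2.01)/2 × 1.5 = 4.1925
  [7.5→8]: (2.01+1.66)/2 × 0.5 = 0.9175
  Sum = 93.0375 mg/L·h

AUC = 93.0 mg/L·h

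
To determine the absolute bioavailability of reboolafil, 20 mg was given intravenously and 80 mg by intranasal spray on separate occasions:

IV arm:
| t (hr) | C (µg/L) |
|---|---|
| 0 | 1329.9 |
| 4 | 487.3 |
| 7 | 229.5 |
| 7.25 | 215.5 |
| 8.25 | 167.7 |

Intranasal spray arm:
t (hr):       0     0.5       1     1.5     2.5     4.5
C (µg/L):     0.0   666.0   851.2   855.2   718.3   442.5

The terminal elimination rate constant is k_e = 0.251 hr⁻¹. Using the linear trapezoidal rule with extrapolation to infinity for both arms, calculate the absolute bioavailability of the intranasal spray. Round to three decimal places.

Trapezoidal AUC_0→8.25 (IV):
  [0→4]: (1329.9+487.3)/2 × 4 = 3634.4
  [4→7]: (487.3+229.5)/2 × 3 = 1075.2
  [7→7.25]: (229.5+215.5)/2 × 0.25 = 55.625
  [7.25→8.25]: (215.5+167.7)/2 × 1 = 191.6
  Sum = 4956.825 µg/L·hr
IV tail: 167.7/0.251 = 668.127; AUC_iv,0→∞ = 4956.825 + 668.127 = 5624.952 µg/L·hr
Trapezoidal AUC_0→4.5 (intranasal spray):
  [0→0.5]: (0.0+666.0)/2 × 0.5 = 166.5
  [0.5→1]: (666.0+851.2)/2 × 0.5 = 379.3
  [1→1.5]: (851.2+855.2)/2 × 0.5 = 426.6
  [1.5→2.5]: (855.2+718.3)/2 × 1 = 786.75
  [2.5→4.5]: (718.3+442.5)/2 × 2 = 1160.8
  Sum = 2919.95 µg/L·hr
intranasal spray tail: 442.5/0.251 = 1762.948; AUC_ev,0→∞ = 2919.95 + 1762.948 = 4682.898 µg/L·hr
F = (AUC_ev/D_ev)/(AUC_iv/D_iv) = (4682.898/80)/(5624.952/20) = 58.536225/281.2476 = 0.2081

F = 0.208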